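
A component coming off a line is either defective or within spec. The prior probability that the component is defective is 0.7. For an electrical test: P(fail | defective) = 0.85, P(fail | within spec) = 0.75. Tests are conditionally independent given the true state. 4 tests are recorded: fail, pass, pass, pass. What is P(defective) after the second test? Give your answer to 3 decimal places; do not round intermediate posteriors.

After 'fail': P(defective) = 0.85·0.7000 / (0.85·0.7000 + 0.75·0.3000) ≈ 0.7256
After 'pass': P(defective) = 0.15·0.7256 / (0.15·0.7256 + 0.25·0.2744) ≈ 0.6134

0.613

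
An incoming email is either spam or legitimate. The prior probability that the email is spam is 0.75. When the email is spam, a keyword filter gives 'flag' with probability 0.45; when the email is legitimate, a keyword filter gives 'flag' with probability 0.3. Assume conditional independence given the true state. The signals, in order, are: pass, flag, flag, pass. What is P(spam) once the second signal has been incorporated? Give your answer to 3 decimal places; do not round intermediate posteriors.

0.780

After 'pass': P(spam) = 0.55·0.7500 / (0.55·0.7500 + 0.7·0.2500) ≈ 0.7021
After 'flag': P(spam) = 0.45·0.7021 / (0.45·0.7021 + 0.3·0.2979) ≈ 0.7795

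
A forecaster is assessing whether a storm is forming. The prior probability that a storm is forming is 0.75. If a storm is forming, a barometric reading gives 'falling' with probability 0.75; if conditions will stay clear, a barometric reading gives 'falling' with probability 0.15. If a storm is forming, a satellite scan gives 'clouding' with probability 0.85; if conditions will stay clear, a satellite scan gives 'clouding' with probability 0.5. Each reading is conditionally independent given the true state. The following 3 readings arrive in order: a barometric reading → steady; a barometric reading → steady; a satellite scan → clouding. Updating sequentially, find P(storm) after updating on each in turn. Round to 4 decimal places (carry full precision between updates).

0.3061

After a barometric reading='steady': P(storm) = 0.25·0.7500 / (0.25·0.7500 + 0.85·0.2500) ≈ 0.4688
After a barometric reading='steady': P(storm) = 0.25·0.4688 / (0.25·0.4688 + 0.85·0.5312) ≈ 0.2060
After a satellite scan='clouding': P(storm) = 0.85·0.2060 / (0.85·0.2060 + 0.5·0.7940) ≈ 0.3061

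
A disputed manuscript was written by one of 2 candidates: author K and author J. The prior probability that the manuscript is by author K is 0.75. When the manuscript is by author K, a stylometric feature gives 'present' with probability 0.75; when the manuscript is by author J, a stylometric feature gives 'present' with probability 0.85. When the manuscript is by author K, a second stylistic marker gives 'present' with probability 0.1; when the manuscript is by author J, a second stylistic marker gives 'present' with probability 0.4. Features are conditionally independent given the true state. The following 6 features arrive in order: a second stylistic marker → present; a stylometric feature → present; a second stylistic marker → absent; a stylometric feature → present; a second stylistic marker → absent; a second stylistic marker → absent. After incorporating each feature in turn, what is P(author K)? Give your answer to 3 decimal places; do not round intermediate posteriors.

After a second stylistic marker='present': P(author K) = 0.1·0.7500 / (0.1·0.7500 + 0.4·0.2500) ≈ 0.4286
After a stylometric feature='present': P(author K) = 0.75·0.4286 / (0.75·0.4286 + 0.85·0.5714) ≈ 0.3982
After a second stylistic marker='absent': P(author K) = 0.9·0.3982 / (0.9·0.3982 + 0.6·0.6018) ≈ 0.4982
After a stylometric feature='present': P(author K) = 0.75·0.4982 / (0.75·0.4982 + 0.85·0.5018) ≈ 0.4669
After a second stylistic marker='absent': P(author K) = 0.9·0.4669 / (0.9·0.4669 + 0.6·0.5331) ≈ 0.5678
After a second stylistic marker='absent': P(author K) = 0.9·0.5678 / (0.9·0.5678 + 0.6·0.4322) ≈ 0.6634

0.663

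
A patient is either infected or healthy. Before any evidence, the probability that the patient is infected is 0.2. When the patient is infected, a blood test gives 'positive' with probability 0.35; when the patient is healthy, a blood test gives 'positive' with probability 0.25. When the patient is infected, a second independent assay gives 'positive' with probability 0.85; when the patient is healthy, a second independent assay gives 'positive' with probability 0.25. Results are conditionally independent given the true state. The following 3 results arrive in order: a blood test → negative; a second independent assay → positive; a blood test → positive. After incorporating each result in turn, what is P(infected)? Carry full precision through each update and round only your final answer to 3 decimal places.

0.508

After a blood test='negative': P(infected) = 0.65·0.2000 / (0.65·0.2000 + 0.75·0.8000) ≈ 0.1781
After a second independent assay='positive': P(infected) = 0.85·0.1781 / (0.85·0.1781 + 0.25·0.8219) ≈ 0.4242
After a blood test='positive': P(infected) = 0.35·0.4242 / (0.35·0.4242 + 0.25·0.5758) ≈ 0.5077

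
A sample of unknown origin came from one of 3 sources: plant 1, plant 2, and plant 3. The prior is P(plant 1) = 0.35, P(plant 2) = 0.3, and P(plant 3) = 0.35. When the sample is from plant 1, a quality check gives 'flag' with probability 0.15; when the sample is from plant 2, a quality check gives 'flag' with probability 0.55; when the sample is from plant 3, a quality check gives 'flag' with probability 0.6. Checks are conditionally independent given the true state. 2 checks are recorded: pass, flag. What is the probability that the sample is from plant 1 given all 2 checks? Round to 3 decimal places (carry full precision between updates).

After 'pass': normaliser = 0.85·0.3500 + 0.45·0.3000 + 0.4·0.3500; P(plant 1) ≈ 0.5197, P(plant 2) ≈ 0.2358, P(plant 3) ≈ 0.2445
After 'flag': normaliser = 0.15·0.5197 + 0.55·0.2358 + 0.6·0.2445; P(plant 1) ≈ 0.2200, P(plant 2) ≈ 0.3660, P(plant 3) ≈ 0.4140

0.220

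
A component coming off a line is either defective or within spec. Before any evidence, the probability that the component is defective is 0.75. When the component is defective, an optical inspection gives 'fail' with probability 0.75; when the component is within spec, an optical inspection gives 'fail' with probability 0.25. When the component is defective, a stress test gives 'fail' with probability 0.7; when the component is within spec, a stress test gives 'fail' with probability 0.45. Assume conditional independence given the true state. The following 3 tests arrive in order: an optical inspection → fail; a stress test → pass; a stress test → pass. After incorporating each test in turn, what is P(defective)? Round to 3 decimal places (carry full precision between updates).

After an optical inspection='fail': P(defective) = 0.75·0.7500 / (0.75·0.7500 + 0.25·0.2500) ≈ 0.9000
After a stress test='pass': P(defective) = 0.3·0.9000 / (0.3·0.9000 + 0.55·0.1000) ≈ 0.8308
After a stress test='pass': P(defective) = 0.3·0.8308 / (0.3·0.8308 + 0.55·0.1692) ≈ 0.7281

0.728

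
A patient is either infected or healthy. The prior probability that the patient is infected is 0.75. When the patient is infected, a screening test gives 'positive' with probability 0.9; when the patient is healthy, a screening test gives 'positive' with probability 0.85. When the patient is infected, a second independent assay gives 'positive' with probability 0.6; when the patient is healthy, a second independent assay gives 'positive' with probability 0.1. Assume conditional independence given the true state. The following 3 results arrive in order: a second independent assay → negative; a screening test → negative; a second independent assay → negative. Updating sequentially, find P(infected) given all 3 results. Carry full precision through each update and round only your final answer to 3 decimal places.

0.283

After a second independent assay='negative': P(infected) = 0.4·0.7500 / (0.4·0.7500 + 0.9·0.2500) ≈ 0.5714
After a screening test='negative': P(infected) = 0.1·0.5714 / (0.1·0.5714 + 0.15·0.4286) ≈ 0.4706
After a second independent assay='negative': P(infected) = 0.4·0.4706 / (0.4·0.4706 + 0.9·0.5294) ≈ 0.2832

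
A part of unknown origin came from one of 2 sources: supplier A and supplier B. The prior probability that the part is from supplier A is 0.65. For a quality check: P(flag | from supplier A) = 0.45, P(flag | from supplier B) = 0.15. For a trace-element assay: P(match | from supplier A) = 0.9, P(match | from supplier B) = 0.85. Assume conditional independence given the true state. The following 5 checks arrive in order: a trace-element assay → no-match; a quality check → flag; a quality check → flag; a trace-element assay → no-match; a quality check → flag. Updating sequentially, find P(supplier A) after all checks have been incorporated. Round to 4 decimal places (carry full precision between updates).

0.9571

After a trace-element assay='no-match': P(supplier A) = 0.1·0.6500 / (0.1·0.6500 + 0.15·0.3500) ≈ 0.5532
After a quality check='flag': P(supplier A) = 0.45·0.5532 / (0.45·0.5532 + 0.15·0.4468) ≈ 0.7879
After a quality check='flag': P(supplier A) = 0.45·0.7879 / (0.45·0.7879 + 0.15·0.2121) ≈ 0.9176
After a trace-element assay='no-match': P(supplier A) = 0.1·0.9176 / (0.1·0.9176 + 0.15·0.0824) ≈ 0.8814
After a quality check='flag': P(supplier A) = 0.45·0.8814 / (0.45·0.8814 + 0.15·0.1186) ≈ 0.9571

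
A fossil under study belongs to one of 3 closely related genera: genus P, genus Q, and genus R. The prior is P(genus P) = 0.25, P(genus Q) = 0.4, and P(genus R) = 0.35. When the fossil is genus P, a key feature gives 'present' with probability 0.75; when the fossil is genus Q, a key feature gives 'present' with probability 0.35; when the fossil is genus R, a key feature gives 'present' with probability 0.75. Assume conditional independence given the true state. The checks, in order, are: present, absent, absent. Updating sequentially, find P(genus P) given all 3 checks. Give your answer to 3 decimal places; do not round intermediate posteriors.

0.134

After 'present': normaliser = 0.75·0.2500 + 0.35·0.4000 + 0.75·0.3500; P(genus P) ≈ 0.3178, P(genus Q) ≈ 0.2373, P(genus R) ≈ 0.4449
After 'absent': normaliser = 0.25·0.3178 + 0.65·0.2373 + 0.25·0.4449; P(genus P) ≈ 0.2303, P(genus Q) ≈ 0.4472, P(genus R) ≈ 0.3225
After 'absent': normaliser = 0.25·0.2303 + 0.65·0.4472 + 0.25·0.3225; P(genus P) ≈ 0.1343, P(genus Q) ≈ 0.6777, P(genus R) ≈ 0.1880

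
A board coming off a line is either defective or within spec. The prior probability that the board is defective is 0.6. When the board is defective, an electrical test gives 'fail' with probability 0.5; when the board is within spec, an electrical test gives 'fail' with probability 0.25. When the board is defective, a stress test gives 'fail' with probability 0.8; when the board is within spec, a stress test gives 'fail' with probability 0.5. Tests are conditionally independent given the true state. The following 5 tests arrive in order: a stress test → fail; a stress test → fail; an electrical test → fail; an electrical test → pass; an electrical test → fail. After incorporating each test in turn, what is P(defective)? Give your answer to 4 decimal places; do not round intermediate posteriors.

0.9110

Each posterior becomes the prior for the next update.
After a stress test='fail': P(defective) = 0.8·0.6000 / (0.8·0.6000 + 0.5·0.4000) ≈ 0.7059
After a stress test='fail': P(defective) = 0.8·0.7059 / (0.8·0.7059 + 0.5·0.2941) ≈ 0.7934
After an electrical test='fail': P(defective) = 0.5·0.7934 / (0.5·0.7934 + 0.25·0.2066) ≈ 0.8848
After an electrical test='pass': P(defective) = 0.5·0.8848 / (0.5·0.8848 + 0.75·0.1152) ≈ 0.8366
After an electrical test='fail': P(defective) = 0.5·0.8366 / (0.5·0.8366 + 0.25·0.1634) ≈ 0.9110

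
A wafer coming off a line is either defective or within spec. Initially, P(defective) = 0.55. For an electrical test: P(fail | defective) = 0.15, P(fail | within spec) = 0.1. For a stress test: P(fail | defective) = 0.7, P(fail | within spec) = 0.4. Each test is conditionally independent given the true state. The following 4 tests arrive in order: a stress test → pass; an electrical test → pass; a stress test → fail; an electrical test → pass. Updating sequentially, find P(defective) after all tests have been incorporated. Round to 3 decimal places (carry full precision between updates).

After a stress test='pass': P(defective) = 0.3·0.5500 / (0.3·0.5500 + 0.6·0.4500) ≈ 0.3793
After an electrical test='pass': P(defective) = 0.85·0.3793 / (0.85·0.3793 + 0.9·0.6207) ≈ 0.3659
After a stress test='fail': P(defective) = 0.7·0.3659 / (0.7·0.3659 + 0.4·0.6341) ≈ 0.5025
After an electrical test='pass': P(defective) = 0.85·0.5025 / (0.85·0.5025 + 0.9·0.4975) ≈ 0.4882

0.488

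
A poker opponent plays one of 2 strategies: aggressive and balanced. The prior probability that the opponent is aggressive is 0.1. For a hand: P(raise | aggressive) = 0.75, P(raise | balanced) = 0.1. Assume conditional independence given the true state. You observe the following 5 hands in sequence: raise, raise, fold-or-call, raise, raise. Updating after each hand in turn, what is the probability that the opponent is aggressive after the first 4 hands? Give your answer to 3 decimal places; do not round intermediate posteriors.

After 'raise': P(aggressive) = 0.75·0.1000 / (0.75·0.1000 + 0.1·0.9000) ≈ 0.4545
After 'raise': P(aggressive) = 0.75·0.4545 / (0.75·0.4545 + 0.1·0.5455) ≈ 0.8621
After 'fold-or-call': P(aggressive) = 0.25·0.8621 / (0.25·0.8621 + 0.9·0.1379) ≈ 0.6345
After 'raise': P(aggressive) = 0.75·0.6345 / (0.75·0.6345 + 0.1·0.3655) ≈ 0.9287

0.929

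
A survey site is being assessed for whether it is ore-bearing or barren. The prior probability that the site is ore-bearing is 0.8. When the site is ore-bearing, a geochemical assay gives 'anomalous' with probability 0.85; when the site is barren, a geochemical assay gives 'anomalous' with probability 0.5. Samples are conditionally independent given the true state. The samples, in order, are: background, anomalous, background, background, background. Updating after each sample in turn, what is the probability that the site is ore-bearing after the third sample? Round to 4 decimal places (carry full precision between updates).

After 'background': P(ore) = 0.15·0.8000 / (0.15·0.8000 + 0.5·0.2000) ≈ 0.5455
After 'anomalous': P(ore) = 0.85·0.5455 / (0.85·0.5455 + 0.5·0.4545) ≈ 0.6711
After 'background': P(ore) = 0.15·0.6711 / (0.15·0.6711 + 0.5·0.3289) ≈ 0.3797

0.3797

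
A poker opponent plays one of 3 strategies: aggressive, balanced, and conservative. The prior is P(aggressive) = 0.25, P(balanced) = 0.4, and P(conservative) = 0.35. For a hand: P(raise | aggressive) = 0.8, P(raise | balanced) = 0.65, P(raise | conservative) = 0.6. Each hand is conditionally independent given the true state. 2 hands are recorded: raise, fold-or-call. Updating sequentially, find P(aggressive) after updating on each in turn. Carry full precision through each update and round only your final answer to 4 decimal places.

After 'raise': normaliser = 0.8·0.2500 + 0.65·0.4000 + 0.6·0.3500; P(aggressive) ≈ 0.2985, P(balanced) ≈ 0.3881, P(conservative) ≈ 0.3134
After 'fold-or-call': normaliser = 0.2·0.2985 + 0.35·0.3881 + 0.4·0.3134; P(aggressive) ≈ 0.1860, P(balanced) ≈ 0.4233, P(conservative) ≈ 0.3907

0.1860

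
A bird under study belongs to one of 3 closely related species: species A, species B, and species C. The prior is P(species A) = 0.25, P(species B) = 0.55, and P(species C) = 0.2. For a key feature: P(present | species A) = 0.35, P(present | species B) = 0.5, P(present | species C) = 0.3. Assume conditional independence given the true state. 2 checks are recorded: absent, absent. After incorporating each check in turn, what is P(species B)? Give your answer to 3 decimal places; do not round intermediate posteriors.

0.403

Apply Bayes' rule sequentially, carrying P(species B) forward.
After 'absent': normaliser = 0.65·0.2500 + 0.5·0.5500 + 0.7·0.2000; P(species A) ≈ 0.2814, P(species B) ≈ 0.4762, P(species C) ≈ 0.2424
After 'absent': normaliser = 0.65·0.2814 + 0.5·0.4762 + 0.7·0.2424; P(species A) ≈ 0.3096, P(species B) ≈ 0.4031, P(species C) ≈ 0.2873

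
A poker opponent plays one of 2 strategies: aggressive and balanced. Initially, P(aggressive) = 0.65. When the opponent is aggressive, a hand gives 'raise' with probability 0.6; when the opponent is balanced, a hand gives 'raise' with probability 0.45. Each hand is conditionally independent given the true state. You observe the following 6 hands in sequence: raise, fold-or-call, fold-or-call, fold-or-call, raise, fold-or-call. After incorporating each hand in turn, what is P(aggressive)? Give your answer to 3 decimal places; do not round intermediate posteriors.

After 'raise': P(aggressive) = 0.6·0.6500 / (0.6·0.6500 + 0.45·0.3500) ≈ 0.7123
After 'fold-or-call': P(aggressive) = 0.4·0.7123 / (0.4·0.7123 + 0.55·0.2877) ≈ 0.6430
After 'fold-or-call': P(aggressive) = 0.4·0.6430 / (0.4·0.6430 + 0.55·0.3570) ≈ 0.5670
After 'fold-or-call': P(aggressive) = 0.4·0.5670 / (0.4·0.5670 + 0.55·0.4330) ≈ 0.4878
After 'raise': P(aggressive) = 0.6·0.4878 / (0.6·0.4878 + 0.45·0.5122) ≈ 0.5595
After 'fold-or-call': P(aggressive) = 0.4·0.5595 / (0.4·0.5595 + 0.55·0.4405) ≈ 0.4802

0.480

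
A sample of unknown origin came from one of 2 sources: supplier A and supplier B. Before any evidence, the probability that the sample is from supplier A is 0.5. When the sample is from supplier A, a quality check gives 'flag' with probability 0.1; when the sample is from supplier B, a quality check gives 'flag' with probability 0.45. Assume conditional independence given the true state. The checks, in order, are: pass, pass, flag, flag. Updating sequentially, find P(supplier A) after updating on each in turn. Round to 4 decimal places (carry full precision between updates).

After 'pass': P(supplier A) = 0.9·0.5000 / (0.9·0.5000 + 0.55·0.5000) ≈ 0.6207
After 'pass': P(supplier A) = 0.9·0.6207 / (0.9·0.6207 + 0.55·0.3793) ≈ 0.7281
After 'flag': P(supplier A) = 0.1·0.7281 / (0.1·0.7281 + 0.45·0.2719) ≈ 0.3731
After 'flag': P(supplier A) = 0.1·0.3731 / (0.1·0.3731 + 0.45·0.6269) ≈ 0.1168

0.1168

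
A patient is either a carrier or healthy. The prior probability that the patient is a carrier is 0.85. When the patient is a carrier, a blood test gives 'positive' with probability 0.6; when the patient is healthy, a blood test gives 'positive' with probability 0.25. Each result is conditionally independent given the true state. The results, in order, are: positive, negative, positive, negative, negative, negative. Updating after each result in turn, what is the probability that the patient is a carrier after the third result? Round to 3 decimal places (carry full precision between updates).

Each posterior becomes the prior for the next update.
After 'positive': P(carrier) = 0.6·0.8500 / (0.6·0.8500 + 0.25·0.1500) ≈ 0.9315
After 'negative': P(carrier) = 0.4·0.9315 / (0.4·0.9315 + 0.75·0.0685) ≈ 0.8788
After 'positive': P(carrier) = 0.6·0.8788 / (0.6·0.8788 + 0.25·0.1212) ≈ 0.9457

0.946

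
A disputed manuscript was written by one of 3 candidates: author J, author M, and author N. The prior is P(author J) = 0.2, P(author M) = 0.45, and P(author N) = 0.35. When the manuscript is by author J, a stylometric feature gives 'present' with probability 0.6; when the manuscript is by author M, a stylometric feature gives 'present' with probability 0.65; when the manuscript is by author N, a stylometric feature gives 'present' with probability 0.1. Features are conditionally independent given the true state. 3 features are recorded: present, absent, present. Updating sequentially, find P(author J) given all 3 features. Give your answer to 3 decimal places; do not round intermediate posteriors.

0.292

After 'present': normaliser = 0.6·0.2000 + 0.65·0.4500 + 0.1·0.3500; P(author J) ≈ 0.2682, P(author M) ≈ 0.6536, P(author N) ≈ 0.0782
After 'absent': normaliser = 0.4·0.2682 + 0.35·0.6536 + 0.9·0.0782; P(author J) ≈ 0.2639, P(author M) ≈ 0.5629, P(author N) ≈ 0.1732
After 'present': normaliser = 0.6·0.2639 + 0.65·0.5629 + 0.1·0.1732; P(author J) ≈ 0.2924, P(author M) ≈ 0.6756, P(author N) ≈ 0.0320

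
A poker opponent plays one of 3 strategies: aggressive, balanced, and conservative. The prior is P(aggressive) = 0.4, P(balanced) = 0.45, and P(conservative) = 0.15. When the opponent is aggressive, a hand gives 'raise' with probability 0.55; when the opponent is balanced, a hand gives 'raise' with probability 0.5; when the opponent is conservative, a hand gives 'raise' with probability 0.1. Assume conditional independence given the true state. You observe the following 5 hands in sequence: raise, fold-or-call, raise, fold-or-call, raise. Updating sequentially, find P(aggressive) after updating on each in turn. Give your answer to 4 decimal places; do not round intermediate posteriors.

After 'raise': normaliser = 0.55·0.4000 + 0.5·0.4500 + 0.1·0.1500; P(aggressive) ≈ 0.4783, P(balanced) ≈ 0.4891, P(conservative) ≈ 0.0326
After 'fold-or-call': normaliser = 0.45·0.4783 + 0.5·0.4891 + 0.9·0.0326; P(aggressive) ≈ 0.4400, P(balanced) ≈ 0.5000, P(conservative) ≈ 0.0600
After 'raise': normaliser = 0.55·0.4400 + 0.5·0.5000 + 0.1·0.0600; P(aggressive) ≈ 0.4859, P(balanced) ≈ 0.5020, P(conservative) ≈ 0.0120
After 'fold-or-call': normaliser = 0.45·0.4859 + 0.5·0.5020 + 0.9·0.0120; P(aggressive) ≈ 0.4551, P(balanced) ≈ 0.5224, P(conservative) ≈ 0.0226
After 'raise': normaliser = 0.55·0.4551 + 0.5·0.5224 + 0.1·0.0226; P(aggressive) ≈ 0.4872, P(balanced) ≈ 0.5084, P(conservative) ≈ 0.0044

0.4872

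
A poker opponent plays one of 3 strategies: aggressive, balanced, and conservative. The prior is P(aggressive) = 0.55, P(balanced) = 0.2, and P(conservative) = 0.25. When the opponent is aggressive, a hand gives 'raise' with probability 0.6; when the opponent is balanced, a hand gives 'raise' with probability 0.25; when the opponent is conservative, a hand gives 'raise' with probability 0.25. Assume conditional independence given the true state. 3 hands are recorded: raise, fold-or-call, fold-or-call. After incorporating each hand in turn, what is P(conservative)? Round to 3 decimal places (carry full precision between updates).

0.303

Each posterior becomes the prior for the next update.
After 'raise': normaliser = 0.6·0.5500 + 0.25·0.2000 + 0.25·0.2500; P(aggressive) ≈ 0.7458, P(balanced) ≈ 0.1130, P(conservative) ≈ 0.1412
After 'fold-or-call': normaliser = 0.4·0.7458 + 0.75·0.1130 + 0.75·0.1412; P(aggressive) ≈ 0.6101, P(balanced) ≈ 0.1733, P(conservative) ≈ 0.2166
After 'fold-or-call': normaliser = 0.4·0.6101 + 0.75·0.1733 + 0.75·0.2166; P(aggressive) ≈ 0.4549, P(balanced) ≈ 0.2423, P(conservative) ≈ 0.3029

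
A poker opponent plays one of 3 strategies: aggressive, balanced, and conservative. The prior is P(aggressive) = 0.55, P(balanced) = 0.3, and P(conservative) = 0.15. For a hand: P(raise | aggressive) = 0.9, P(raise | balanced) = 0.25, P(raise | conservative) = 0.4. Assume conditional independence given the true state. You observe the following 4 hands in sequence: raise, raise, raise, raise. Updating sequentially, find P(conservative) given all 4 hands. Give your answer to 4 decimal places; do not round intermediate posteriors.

Apply Bayes' rule sequentially, carrying P(conservative) forward.
After 'raise': normaliser = 0.9·0.5500 + 0.25·0.3000 + 0.4·0.1500; P(aggressive) ≈ 0.7857, P(balanced) ≈ 0.1190, P(conservative) ≈ 0.0952
After 'raise': normaliser = 0.9·0.7857 + 0.25·0.1190 + 0.4·0.0952; P(aggressive) ≈ 0.9124, P(balanced) ≈ 0.0384, P(conservative) ≈ 0.0492
After 'raise': normaliser = 0.9·0.9124 + 0.25·0.0384 + 0.4·0.0492; P(aggressive) ≈ 0.9656, P(balanced) ≈ 0.0113, P(conservative) ≈ 0.0231
After 'raise': normaliser = 0.9·0.9656 + 0.25·0.0113 + 0.4·0.0231; P(aggressive) ≈ 0.9863, P(balanced) ≈ 0.0032, P(conservative) ≈ 0.0105

0.0105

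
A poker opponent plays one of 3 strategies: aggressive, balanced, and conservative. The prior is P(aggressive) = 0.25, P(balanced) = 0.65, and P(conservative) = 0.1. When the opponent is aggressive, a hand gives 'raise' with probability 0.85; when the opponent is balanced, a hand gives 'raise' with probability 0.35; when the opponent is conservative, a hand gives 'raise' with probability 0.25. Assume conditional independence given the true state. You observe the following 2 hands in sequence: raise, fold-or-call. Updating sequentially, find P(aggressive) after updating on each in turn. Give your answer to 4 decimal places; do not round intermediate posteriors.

0.1606

After 'raise': normaliser = 0.85·0.2500 + 0.35·0.6500 + 0.25·0.1000; P(aggressive) ≈ 0.4570, P(balanced) ≈ 0.4892, P(conservative) ≈ 0.0538
After 'fold-or-call': normaliser = 0.15·0.4570 + 0.65·0.4892 + 0.75·0.0538; P(aggressive) ≈ 0.1606, P(balanced) ≈ 0.7450, P(conservative) ≈ 0.0945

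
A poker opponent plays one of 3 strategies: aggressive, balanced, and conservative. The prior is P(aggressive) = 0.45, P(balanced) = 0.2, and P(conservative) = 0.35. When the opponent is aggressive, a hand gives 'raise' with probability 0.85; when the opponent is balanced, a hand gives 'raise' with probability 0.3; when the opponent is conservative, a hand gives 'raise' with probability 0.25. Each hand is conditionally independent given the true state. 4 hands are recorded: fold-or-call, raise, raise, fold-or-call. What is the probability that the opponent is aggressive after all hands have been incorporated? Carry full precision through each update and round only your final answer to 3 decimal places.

After 'fold-or-call': normaliser = 0.15·0.4500 + 0.7·0.2000 + 0.75·0.3500; P(aggressive) ≈ 0.1436, P(balanced) ≈ 0.2979, P(conservative) ≈ 0.5585
After 'raise': normaliser = 0.85·0.1436 + 0.3·0.2979 + 0.25·0.5585; P(aggressive) ≈ 0.3477, P(balanced) ≈ 0.2545, P(conservative) ≈ 0.3977
After 'raise': normaliser = 0.85·0.3477 + 0.3·0.2545 + 0.25·0.3977; P(aggressive) ≈ 0.6270, P(balanced) ≈ 0.1620, P(conservative) ≈ 0.2109
After 'fold-or-call': normaliser = 0.15·0.6270 + 0.7·0.1620 + 0.75·0.2109; P(aggressive) ≈ 0.2572, P(balanced) ≈ 0.3101, P(conservative) ≈ 0.4327

0.257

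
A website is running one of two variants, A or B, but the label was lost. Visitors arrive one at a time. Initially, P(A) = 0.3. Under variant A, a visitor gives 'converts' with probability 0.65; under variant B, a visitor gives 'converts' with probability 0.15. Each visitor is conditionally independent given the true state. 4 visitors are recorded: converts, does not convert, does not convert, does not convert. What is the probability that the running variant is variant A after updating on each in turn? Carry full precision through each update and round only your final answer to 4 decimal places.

0.1148

After 'converts': P(A) = 0.65·0.3000 / (0.65·0.3000 + 0.15·0.7000) ≈ 0.6500
After 'does not convert': P(A) = 0.35·0.6500 / (0.35·0.6500 + 0.85·0.3500) ≈ 0.4333
After 'does not convert': P(A) = 0.35·0.4333 / (0.35·0.4333 + 0.85·0.5667) ≈ 0.2395
After 'does not convert': P(A) = 0.35·0.2395 / (0.35·0.2395 + 0.85·0.7605) ≈ 0.1148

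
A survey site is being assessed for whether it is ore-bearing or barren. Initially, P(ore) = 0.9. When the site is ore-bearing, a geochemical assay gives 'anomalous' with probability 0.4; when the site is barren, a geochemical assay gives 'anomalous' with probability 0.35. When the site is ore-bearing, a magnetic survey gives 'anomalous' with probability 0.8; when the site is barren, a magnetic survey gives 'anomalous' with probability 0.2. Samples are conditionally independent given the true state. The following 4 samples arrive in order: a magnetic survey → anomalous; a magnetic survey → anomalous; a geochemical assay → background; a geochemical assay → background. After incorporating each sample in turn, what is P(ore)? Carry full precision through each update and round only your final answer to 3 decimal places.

After a magnetic survey='anomalous': P(ore) = 0.8·0.9000 / (0.8·0.9000 + 0.2·0.1000) ≈ 0.9730
After a magnetic survey='anomalous': P(ore) = 0.8·0.9730 / (0.8·0.9730 + 0.2·0.0270) ≈ 0.9931
After a geochemical assay='background': P(ore) = 0.6·0.9931 / (0.6·0.9931 + 0.65·0.0069) ≈ 0.9925
After a geochemical assay='background': P(ore) = 0.6·0.9925 / (0.6·0.9925 + 0.65·0.0075) ≈ 0.9919

0.992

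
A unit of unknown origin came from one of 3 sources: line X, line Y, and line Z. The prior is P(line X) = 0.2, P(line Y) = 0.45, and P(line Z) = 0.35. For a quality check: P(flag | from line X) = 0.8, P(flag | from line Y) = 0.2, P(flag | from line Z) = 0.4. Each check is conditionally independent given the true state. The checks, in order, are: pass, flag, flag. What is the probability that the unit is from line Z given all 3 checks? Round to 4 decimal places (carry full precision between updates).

After 'pass': normaliser = 0.2·0.2000 + 0.8·0.4500 + 0.6·0.3500; P(line X) ≈ 0.0656, P(line Y) ≈ 0.5902, P(line Z) ≈ 0.3443
After 'flag': normaliser = 0.8·0.0656 + 0.2·0.5902 + 0.4·0.3443; P(line X) ≈ 0.1702, P(line Y) ≈ 0.3830, P(line Z) ≈ 0.4468
After 'flag': normaliser = 0.8·0.1702 + 0.2·0.3830 + 0.4·0.4468; P(line X) ≈ 0.3478, P(line Y) ≈ 0.1957, P(line Z) ≈ 0.4565

0.4565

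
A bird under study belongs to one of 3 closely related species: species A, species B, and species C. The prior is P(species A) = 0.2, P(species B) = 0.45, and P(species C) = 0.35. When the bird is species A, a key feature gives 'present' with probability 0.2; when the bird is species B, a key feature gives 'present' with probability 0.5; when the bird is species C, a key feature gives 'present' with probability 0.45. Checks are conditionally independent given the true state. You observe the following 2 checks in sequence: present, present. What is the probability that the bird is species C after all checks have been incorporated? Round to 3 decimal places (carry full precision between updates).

After 'present': normaliser = 0.2·0.2000 + 0.5·0.4500 + 0.45·0.3500; P(species A) ≈ 0.0947, P(species B) ≈ 0.5325, P(species C) ≈ 0.3728
After 'present': normaliser = 0.2·0.0947 + 0.5·0.5325 + 0.45·0.3728; P(species A) ≈ 0.0418, P(species B) ≈ 0.5879, P(species C) ≈ 0.3703

0.370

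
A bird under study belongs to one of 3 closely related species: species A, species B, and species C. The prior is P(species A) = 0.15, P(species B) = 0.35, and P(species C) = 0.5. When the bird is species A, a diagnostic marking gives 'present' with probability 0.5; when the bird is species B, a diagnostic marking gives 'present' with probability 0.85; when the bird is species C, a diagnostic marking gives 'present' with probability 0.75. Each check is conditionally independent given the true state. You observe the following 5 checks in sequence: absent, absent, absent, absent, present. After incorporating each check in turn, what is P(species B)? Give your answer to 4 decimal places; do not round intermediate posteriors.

0.0239

After 'absent': normaliser = 0.5·0.1500 + 0.15·0.3500 + 0.25·0.5000; P(species A) ≈ 0.2970, P(species B) ≈ 0.2079, P(species C) ≈ 0.4950
After 'absent': normaliser = 0.5·0.2970 + 0.15·0.2079 + 0.25·0.4950; P(species A) ≈ 0.4894, P(species B) ≈ 0.1028, P(species C) ≈ 0.4078
After 'absent': normaliser = 0.5·0.4894 + 0.15·0.1028 + 0.25·0.4078; P(species A) ≈ 0.6758, P(species B) ≈ 0.0426, P(species C) ≈ 0.2816
After 'absent': normaliser = 0.5·0.6758 + 0.15·0.0426 + 0.25·0.2816; P(species A) ≈ 0.8148, P(species B) ≈ 0.0154, P(species C) ≈ 0.1698
After 'present': normaliser = 0.5·0.8148 + 0.85·0.0154 + 0.75·0.1698; P(species A) ≈ 0.7437, P(species B) ≈ 0.0239, P(species C) ≈ 0.2324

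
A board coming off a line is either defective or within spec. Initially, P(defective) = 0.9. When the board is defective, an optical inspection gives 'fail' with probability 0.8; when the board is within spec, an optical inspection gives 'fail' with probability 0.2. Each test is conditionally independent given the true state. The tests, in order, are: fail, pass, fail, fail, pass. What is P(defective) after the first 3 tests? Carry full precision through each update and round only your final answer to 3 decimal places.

Apply Bayes' rule sequentially, carrying P(defective) forward.
After 'fail': P(defective) = 0.8·0.9000 / (0.8·0.9000 + 0.2·0.1000) ≈ 0.9730
After 'pass': P(defective) = 0.2·0.9730 / (0.2·0.9730 + 0.8·0.0270) ≈ 0.9000
After 'fail': P(defective) = 0.8·0.9000 / (0.8·0.9000 + 0.2·0.1000) ≈ 0.9730

0.973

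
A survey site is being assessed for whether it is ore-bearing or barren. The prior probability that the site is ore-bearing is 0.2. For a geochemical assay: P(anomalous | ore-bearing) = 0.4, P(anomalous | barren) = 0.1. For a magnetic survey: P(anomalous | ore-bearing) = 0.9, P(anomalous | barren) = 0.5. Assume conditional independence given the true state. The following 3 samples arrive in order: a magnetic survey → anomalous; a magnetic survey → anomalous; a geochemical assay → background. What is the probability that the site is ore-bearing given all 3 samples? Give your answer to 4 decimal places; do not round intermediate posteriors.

Each posterior becomes the prior for the next update.
After a magnetic survey='anomalous': P(ore) = 0.9·0.2000 / (0.9·0.2000 + 0.5·0.8000) ≈ 0.3103
After a magnetic survey='anomalous': P(ore) = 0.9·0.3103 / (0.9·0.3103 + 0.5·0.6897) ≈ 0.4475
After a geochemical assay='background': P(ore) = 0.6·0.4475 / (0.6·0.4475 + 0.9·0.5525) ≈ 0.3506

0.3506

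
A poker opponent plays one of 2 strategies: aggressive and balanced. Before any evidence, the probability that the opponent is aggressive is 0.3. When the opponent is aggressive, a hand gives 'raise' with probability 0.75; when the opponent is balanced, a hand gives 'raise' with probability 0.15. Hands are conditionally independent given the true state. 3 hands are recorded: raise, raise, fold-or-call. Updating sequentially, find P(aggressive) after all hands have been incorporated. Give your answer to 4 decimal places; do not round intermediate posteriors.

0.7591

After 'raise': P(aggressive) = 0.75·0.3000 / (0.75·0.3000 + 0.15·0.7000) ≈ 0.6818
After 'raise': P(aggressive) = 0.75·0.6818 / (0.75·0.6818 + 0.15·0.3182) ≈ 0.9146
After 'fold-or-call': P(aggressive) = 0.25·0.9146 / (0.25·0.9146 + 0.85·0.0854) ≈ 0.7591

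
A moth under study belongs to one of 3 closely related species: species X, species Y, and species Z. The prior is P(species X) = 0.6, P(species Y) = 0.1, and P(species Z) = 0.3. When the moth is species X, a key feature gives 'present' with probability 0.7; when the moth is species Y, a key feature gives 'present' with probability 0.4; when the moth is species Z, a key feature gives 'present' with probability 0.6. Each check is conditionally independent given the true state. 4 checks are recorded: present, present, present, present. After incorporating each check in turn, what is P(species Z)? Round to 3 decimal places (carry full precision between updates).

0.210

After 'present': normaliser = 0.7·0.6000 + 0.4·0.1000 + 0.6·0.3000; P(species X) ≈ 0.6562, P(species Y) ≈ 0.0625, P(species Z) ≈ 0.2812
After 'present': normaliser = 0.7·0.6562 + 0.4·0.0625 + 0.6·0.2812; P(species X) ≈ 0.7033, P(species Y) ≈ 0.0383, P(species Z) ≈ 0.2584
After 'present': normaliser = 0.7·0.7033 + 0.4·0.0383 + 0.6·0.2584; P(species X) ≈ 0.7430, P(species Y) ≈ 0.0231, P(species Z) ≈ 0.2339
After 'present': normaliser = 0.7·0.7430 + 0.4·0.0231 + 0.6·0.2339; P(species X) ≈ 0.7766, P(species Y) ≈ 0.0138, P(species Z) ≈ 0.2096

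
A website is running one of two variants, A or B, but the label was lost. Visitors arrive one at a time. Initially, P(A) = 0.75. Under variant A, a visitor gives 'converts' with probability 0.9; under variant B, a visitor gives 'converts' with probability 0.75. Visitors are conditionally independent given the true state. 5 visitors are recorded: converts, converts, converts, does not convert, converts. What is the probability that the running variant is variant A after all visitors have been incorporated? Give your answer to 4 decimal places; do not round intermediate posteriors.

After 'converts': P(A) = 0.9·0.7500 / (0.9·0.7500 + 0.75·0.2500) ≈ 0.7826
After 'converts': P(A) = 0.9·0.7826 / (0.9·0.7826 + 0.75·0.2174) ≈ 0.8120
After 'converts': P(A) = 0.9·0.8120 / (0.9·0.8120 + 0.75·0.1880) ≈ 0.8383
After 'does not convert': P(A) = 0.1·0.8383 / (0.1·0.8383 + 0.25·0.1617) ≈ 0.6746
After 'converts': P(A) = 0.9·0.6746 / (0.9·0.6746 + 0.75·0.3254) ≈ 0.7133

0.7133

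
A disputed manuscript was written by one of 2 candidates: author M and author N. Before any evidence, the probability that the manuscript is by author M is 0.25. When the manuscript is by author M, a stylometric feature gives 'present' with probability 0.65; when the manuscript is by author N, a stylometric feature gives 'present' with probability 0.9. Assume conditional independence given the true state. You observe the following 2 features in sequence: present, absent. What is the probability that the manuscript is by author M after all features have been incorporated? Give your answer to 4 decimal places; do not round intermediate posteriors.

0.4573

After 'present': P(author M) = 0.65·0.2500 / (0.65·0.2500 + 0.9·0.7500) ≈ 0.1940
After 'absent': P(author M) = 0.35·0.1940 / (0.35·0.1940 + 0.1·0.8060) ≈ 0.4573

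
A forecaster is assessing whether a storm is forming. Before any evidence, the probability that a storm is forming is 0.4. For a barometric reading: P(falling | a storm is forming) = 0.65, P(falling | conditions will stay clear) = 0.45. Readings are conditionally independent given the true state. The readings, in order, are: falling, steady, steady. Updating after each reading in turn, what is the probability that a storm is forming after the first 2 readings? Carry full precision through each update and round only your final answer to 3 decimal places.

Each posterior becomes the prior for the next update.
After 'falling': P(storm) = 0.65·0.4000 / (0.65·0.4000 + 0.45·0.6000) ≈ 0.4906
After 'steady': P(storm) = 0.35·0.4906 / (0.35·0.4906 + 0.55·0.5094) ≈ 0.3800

0.380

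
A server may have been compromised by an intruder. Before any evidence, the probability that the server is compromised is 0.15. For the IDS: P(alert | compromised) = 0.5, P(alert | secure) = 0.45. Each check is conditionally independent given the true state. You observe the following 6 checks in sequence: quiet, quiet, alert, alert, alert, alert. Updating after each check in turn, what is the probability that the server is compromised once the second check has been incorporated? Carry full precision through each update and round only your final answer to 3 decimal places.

After 'quiet': P(compromised) = 0.5·0.1500 / (0.5·0.1500 + 0.55·0.8500) ≈ 0.1382
After 'quiet': P(compromised) = 0.5·0.1382 / (0.5·0.1382 + 0.55·0.8618) ≈ 0.1273

0.127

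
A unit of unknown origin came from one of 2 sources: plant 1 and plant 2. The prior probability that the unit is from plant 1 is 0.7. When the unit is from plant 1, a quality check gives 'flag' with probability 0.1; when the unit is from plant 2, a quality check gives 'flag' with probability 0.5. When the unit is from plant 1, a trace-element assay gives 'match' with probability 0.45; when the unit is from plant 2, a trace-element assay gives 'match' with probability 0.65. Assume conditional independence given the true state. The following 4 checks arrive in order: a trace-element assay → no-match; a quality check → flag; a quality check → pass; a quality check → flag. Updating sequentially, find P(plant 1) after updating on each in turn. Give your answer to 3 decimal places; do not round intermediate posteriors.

0.209

After a trace-element assay='no-match': P(plant 1) = 0.55·0.7000 / (0.55·0.7000 + 0.35·0.3000) ≈ 0.7857
After a quality check='flag': P(plant 1) = 0.1·0.7857 / (0.1·0.7857 + 0.5·0.2143) ≈ 0.4231
After a quality check='pass': P(plant 1) = 0.9·0.4231 / (0.9·0.4231 + 0.5·0.5769) ≈ 0.5690
After a quality check='flag': P(plant 1) = 0.1·0.5690 / (0.1·0.5690 + 0.5·0.4310) ≈ 0.2089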